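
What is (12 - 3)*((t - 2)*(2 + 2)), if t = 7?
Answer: 180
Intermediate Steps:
(12 - 3)*((t - 2)*(2 + 2)) = (12 - 3)*((7 - 2)*(2 + 2)) = 9*(5*4) = 9*20 = 180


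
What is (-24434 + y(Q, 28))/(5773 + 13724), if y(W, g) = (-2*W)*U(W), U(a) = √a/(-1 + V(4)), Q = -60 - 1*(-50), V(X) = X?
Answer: -24434/19497 + 20*I*√10/58491 ≈ -1.2532 + 0.0010813*I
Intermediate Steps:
Q = -10 (Q = -60 + 50 = -10)
U(a) = √a/3 (U(a) = √a/(-1 + 4) = √a/3)
y(W, g) = -2*W^(3/2)/3 (y(W, g) = (-2*W)*(√W/3) = -2*W^(3/2)/3)
(-24434 + y(Q, 28))/(5773 + 13724) = (-24434 - (-20)*I*√10/3)/(5773 + 13724) = (-24434 - (-20)*I*√10/3)/19497 = (-24434 + 20*I*√10/3)*(1/19497) = -24434/19497 + 20*I*√10/58491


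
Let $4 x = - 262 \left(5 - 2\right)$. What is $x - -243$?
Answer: $\frac{93}{2} \approx 46.5$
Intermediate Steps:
$x = - \frac{393}{2}$ ($x = \frac{\left(-262\right) \left(5 - 2\right)}{4} = \frac{\left(-262\right) 3}{4} = \frac{1}{4} \left(-786\right) = - \frac{393}{2} \approx -196.5$)
$x - -243 = - \frac{393}{2} - -243 = - \frac{393}{2} + 243 = \frac{93}{2}$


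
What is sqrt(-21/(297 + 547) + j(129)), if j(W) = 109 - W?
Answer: I*sqrt(3566111)/422 ≈ 4.4749*I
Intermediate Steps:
sqrt(-21/(297 + 547) + j(129)) = sqrt(-21/(297 + 547) + (109 - 1*129)) = sqrt(-21/844 + (109 - 129)) = sqrt((1/844)*(-21) - 20) = sqrt(-21/844 - 20) = sqrt(-16901/844) = I*sqrt(3566111)/422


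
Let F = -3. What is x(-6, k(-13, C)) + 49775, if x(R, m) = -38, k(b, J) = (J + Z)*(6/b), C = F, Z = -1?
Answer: 49737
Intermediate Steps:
C = -3
k(b, J) = 6*(-1 + J)/b (k(b, J) = (J - 1)*(6/b) = (-1 + J)*(6/b) = 6*(-1 + J)/b)
x(-6, k(-13, C)) + 49775 = -38 + 49775 = 49737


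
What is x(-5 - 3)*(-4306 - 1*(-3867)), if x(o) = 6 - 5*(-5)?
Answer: -13609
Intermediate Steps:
x(o) = 31 (x(o) = 6 + 25 = 31)
x(-5 - 3)*(-4306 - 1*(-3867)) = 31*(-4306 - 1*(-3867)) = 31*(-4306 + 3867) = 31*(-439) = -13609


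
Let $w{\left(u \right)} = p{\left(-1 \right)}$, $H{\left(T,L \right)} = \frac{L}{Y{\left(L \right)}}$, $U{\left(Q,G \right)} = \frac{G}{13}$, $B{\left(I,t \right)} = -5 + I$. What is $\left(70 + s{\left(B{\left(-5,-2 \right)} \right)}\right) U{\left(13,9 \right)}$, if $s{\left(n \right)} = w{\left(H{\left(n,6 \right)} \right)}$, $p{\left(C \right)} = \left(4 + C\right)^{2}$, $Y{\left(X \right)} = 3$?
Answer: $\frac{711}{13} \approx 54.692$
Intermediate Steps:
$U{\left(Q,G \right)} = \frac{G}{13}$ ($U{\left(Q,G \right)} = G \frac{1}{13} = \frac{G}{13}$)
$H{\left(T,L \right)} = \frac{L}{3}$
$w{\left(u \right)} = 9$ ($w{\left(u \right)} = \left(4 - 1\right)^{2} = 3^{2} = 9$)
$s{\left(n \right)} = 9$
$\left(70 + s{\left(B{\left(-5,-2 \right)} \right)}\right) U{\left(13,9 \right)} = \left(70 + 9\right) \frac{1}{13} \cdot 9 = 79 \cdot \frac{9}{13} = \frac{711}{13}$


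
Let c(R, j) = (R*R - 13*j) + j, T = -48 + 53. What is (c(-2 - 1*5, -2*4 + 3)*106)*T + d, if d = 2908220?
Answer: 2965990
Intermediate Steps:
T = 5
c(R, j) = R**2 - 12*j (c(R, j) = (R**2 - 13*j) + j = R**2 - 12*j)
(c(-2 - 1*5, -2*4 + 3)*106)*T + d = (((-2 - 1*5)**2 - 12*(-2*4 + 3))*106)*5 + 2908220 = (((-2 - 5)**2 - 12*(-8 + 3))*106)*5 + 2908220 = (((-7)**2 - 12*(-5))*106)*5 + 2908220 = ((49 + 60)*106)*5 + 2908220 = (109*106)*5 + 2908220 = 11554*5 + 2908220 = 57770 + 2908220 = 2965990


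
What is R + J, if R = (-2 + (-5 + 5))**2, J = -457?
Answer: -453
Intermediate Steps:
R = 4 (R = (-2 + 0)**2 = (-2)**2 = 4)
R + J = 4 - 457 = -453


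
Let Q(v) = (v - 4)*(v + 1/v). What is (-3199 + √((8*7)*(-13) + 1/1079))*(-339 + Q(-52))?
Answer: -107048137/13 + 100389*I*√94174041/14027 ≈ -8.2345e+6 + 69452.0*I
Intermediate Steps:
Q(v) = (-4 + v)*(v + 1/v)
(-3199 + √((8*7)*(-13) + 1/1079))*(-339 + Q(-52)) = (-3199 + √((8*7)*(-13) + 1/1079))*(-339 + (1 + (-52)² - 4*(-52) - 4/(-52))) = (-3199 + √(56*(-13) + 1/1079))*(-339 + (1 + 2704 + 208 - 4*(-1/52))) = (-3199 + √(-728 + 1/1079))*(-339 + (1 + 2704 + 208 + 1/13)) = (-3199 + √(-785511/1079))*(-339 + 37870/13) = (-3199 + 3*I*√94174041/1079)*(33463/13) = -107048137/13 + 100389*I*√94174041/14027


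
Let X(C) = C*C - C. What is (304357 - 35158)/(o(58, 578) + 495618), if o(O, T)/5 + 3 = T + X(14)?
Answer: 269199/499403 ≈ 0.53904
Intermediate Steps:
X(C) = C² - C
o(O, T) = 895 + 5*T (o(O, T) = -15 + 5*(T + 14*(-1 + 14)) = -15 + 5*(T + 14*13) = -15 + 5*(T + 182) = -15 + 5*(182 + T) = -15 + (910 + 5*T) = 895 + 5*T)
(304357 - 35158)/(o(58, 578) + 495618) = (304357 - 35158)/((895 + 5*578) + 495618) = 269199/((895 + 2890) + 495618) = 269199/(3785 + 495618) = 269199/499403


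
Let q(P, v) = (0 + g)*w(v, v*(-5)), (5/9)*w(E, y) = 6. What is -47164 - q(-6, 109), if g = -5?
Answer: -47110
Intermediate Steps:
w(E, y) = 54/5 (w(E, y) = (9/5)*6 = 54/5)
q(P, v) = -54 (q(P, v) = (0 - 5)*(54/5) = -5*54/5 = -54)
-47164 - q(-6, 109) = -47164 - 1*(-54) = -47164 + 54 = -47110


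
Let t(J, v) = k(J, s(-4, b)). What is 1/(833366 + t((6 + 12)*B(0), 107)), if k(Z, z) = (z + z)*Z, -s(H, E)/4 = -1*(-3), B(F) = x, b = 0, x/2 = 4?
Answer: 1/829910 ≈ 1.2049e-6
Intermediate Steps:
x = 8 (x = 2*4 = 8)
B(F) = 8
s(H, E) = -12 (s(H, E) = -(-4)*(-3) = -4*3 = -12)
k(Z, z) = 2*Z*z (k(Z, z) = (2*z)*Z = 2*Z*z)
t(J, v) = -24*J (t(J, v) = 2*J*(-12) = -24*J)
1/(833366 + t((6 + 12)*B(0), 107)) = 1/(833366 - 24*(6 + 12)*8) = 1/(833366 - 432*8) = 1/(833366 - 24*144) = 1/(833366 - 3456) = 1/829910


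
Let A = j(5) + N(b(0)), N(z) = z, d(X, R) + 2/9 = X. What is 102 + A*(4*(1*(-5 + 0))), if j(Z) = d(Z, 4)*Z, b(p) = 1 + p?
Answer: -3562/9 ≈ -395.78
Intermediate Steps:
d(X, R) = -2/9 + X
j(Z) = Z*(-2/9 + Z) (j(Z) = (-2/9 + Z)*Z = Z*(-2/9 + Z))
A = 224/9 (A = (⅑)*5*(-2 + 9*5) + (1 + 0) = (⅑)*5*(-2 + 45) + 1 = (⅑)*5*43 + 1 = 215/9 + 1 = 224/9 ≈ 24.889)
102 + A*(4*(1*(-5 + 0))) = 102 + 224*(4*(1*(-5 + 0)))/9 = 102 + 224*(4*(1*(-5)))/9 = 102 + 224*(4*(-5))/9 = 102 + (224/9)*(-20) = 102 - 4480/9 = -3562/9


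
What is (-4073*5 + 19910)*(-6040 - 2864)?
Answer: 4051320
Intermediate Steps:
(-4073*5 + 19910)*(-6040 - 2864) = (-20365 + 19910)*(-8904) = -455*(-8904) = 4051320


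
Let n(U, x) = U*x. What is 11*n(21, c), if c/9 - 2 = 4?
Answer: 12474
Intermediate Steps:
c = 54 (c = 18 + 9*4 = 18 + 36 = 54)
11*n(21, c) = 11*(21*54) = 11*1134 = 12474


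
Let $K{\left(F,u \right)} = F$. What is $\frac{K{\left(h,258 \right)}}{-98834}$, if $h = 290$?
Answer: $- \frac{145}{49417} \approx -0.0029342$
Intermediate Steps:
$\frac{K{\left(h,258 \right)}}{-98834} = \frac{290}{-98834} = 290 \left(- \frac{1}{98834}\right) = - \frac{145}{49417}$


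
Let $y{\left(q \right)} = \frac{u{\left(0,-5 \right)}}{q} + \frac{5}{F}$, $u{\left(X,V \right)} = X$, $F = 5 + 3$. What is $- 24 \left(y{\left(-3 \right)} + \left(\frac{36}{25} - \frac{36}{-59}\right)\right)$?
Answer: $- \frac{94701}{1475} \approx -64.204$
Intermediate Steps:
$F = 8$
$y{\left(q \right)} = \frac{5}{8}$ ($y{\left(q \right)} = \frac{0}{q} + \frac{5}{8} = 0 + 5 \cdot \frac{1}{8} = 0 + \frac{5}{8} = \frac{5}{8}$)
$- 24 \left(y{\left(-3 \right)} + \left(\frac{36}{25} - \frac{36}{-59}\right)\right) = - 24 \left(\frac{5}{8} + \left(\frac{36}{25} - \frac{36}{-59}\right)\right) = - 24 \left(\frac{5}{8} + \left(36 \cdot \frac{1}{25} - - \frac{36}{59}\right)\right) = - 24 \left(\frac{5}{8} + \left(\frac{36}{25} + \frac{36}{59}\right)\right) = - 24 \left(\frac{5}{8} + \frac{3024}{1475}\right) = \left(-24\right) \frac{31567}{11800} = - \frac{94701}{1475}$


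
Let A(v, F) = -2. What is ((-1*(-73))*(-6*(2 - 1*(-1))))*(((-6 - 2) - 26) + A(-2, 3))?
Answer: 47304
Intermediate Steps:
((-1*(-73))*(-6*(2 - 1*(-1))))*(((-6 - 2) - 26) + A(-2, 3)) = ((-1*(-73))*(-6*(2 - 1*(-1))))*(((-6 - 2) - 26) - 2) = (73*(-6*(2 + 1)))*((-8 - 26) - 2) = (73*(-6*3))*(-34 - 2) = (73*(-18))*(-36) = -1314*(-36) = 47304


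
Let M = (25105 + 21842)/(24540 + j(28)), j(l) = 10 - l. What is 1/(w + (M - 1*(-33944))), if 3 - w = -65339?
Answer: 8174/811579413 ≈ 1.0072e-5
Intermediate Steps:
M = 15649/8174 (M = (25105 + 21842)/(24540 + (10 - 1*28)) = 46947/(24540 + (10 - 28)) = 46947/(24540 - 18) = 46947/24522 = 46947*(1/24522) = 15649/8174 ≈ 1.9145)
w = 65342 (w = 3 - 1*(-65339) = 3 + 65339 = 65342)
1/(w + (M - 1*(-33944))) = 1/(65342 + (15649/8174 - 1*(-33944))) = 1/(65342 + (15649/8174 + 33944)) = 1/(65342 + 277473905/8174) = 1/(811579413/8174) = 8174/811579413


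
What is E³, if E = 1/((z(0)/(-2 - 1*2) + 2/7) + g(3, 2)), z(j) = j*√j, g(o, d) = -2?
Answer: -343/1728 ≈ -0.19850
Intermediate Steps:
z(j) = j^(3/2)
E = -7/12 (E = 1/((0^(3/2)/(-2 - 1*2) + 2/7) - 2) = 1/((0/(-2 - 2) + 2*(⅐)) - 2) = 1/((0/(-4) + 2/7) - 2) = 1/((0*(-¼) + 2/7) - 2) = 1/((0 + 2/7) - 2) = 1/(2/7 - 2) = 1/(-12/7) = -7/12 ≈ -0.58333)
E³ = (-7/12)³ = -343/1728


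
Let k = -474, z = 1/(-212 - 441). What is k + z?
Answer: -309523/653 ≈ -474.00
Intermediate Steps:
z = -1/653 (z = 1/(-653) = -1/653 ≈ -0.0015314)
k + z = -474 - 1/653 = -309523/653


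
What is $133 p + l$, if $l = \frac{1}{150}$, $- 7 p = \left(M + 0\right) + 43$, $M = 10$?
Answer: $- \frac{151049}{150} \approx -1007.0$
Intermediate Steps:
$p = - \frac{53}{7}$ ($p = - \frac{\left(10 + 0\right) + 43}{7} = - \frac{10 + 43}{7} = \left(- \frac{1}{7}\right) 53 = - \frac{53}{7} \approx -7.5714$)
$l = \frac{1}{150} \approx 0.0066667$
$133 p + l = 133 \left(- \frac{53}{7}\right) + \frac{1}{150} = -1007 + \frac{1}{150} = - \frac{151049}{150}$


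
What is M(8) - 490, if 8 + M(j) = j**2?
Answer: -434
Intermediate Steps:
M(j) = -8 + j**2
M(8) - 490 = (-8 + 8**2) - 490 = (-8 + 64) - 490 = 56 - 490 = -434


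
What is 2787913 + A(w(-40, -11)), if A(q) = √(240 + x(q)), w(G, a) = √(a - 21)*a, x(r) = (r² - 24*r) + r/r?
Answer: 2787913 + √(-3631 + 1056*I*√2) ≈ 2.7879e+6 + 61.47*I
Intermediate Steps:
x(r) = 1 + r² - 24*r (x(r) = (r² - 24*r) + 1 = 1 + r² - 24*r)
w(G, a) = a*√(-21 + a) (w(G, a) = √(-21 + a)*a = a*√(-21 + a))
A(q) = √(241 + q² - 24*q) (A(q) = √(240 + (1 + q² - 24*q)) = √(241 + q² - 24*q))
2787913 + A(w(-40, -11)) = 2787913 + √(241 + (-11*√(-21 - 11))² - (-264)*√(-21 - 11)) = 2787913 + √(241 + (-44*I*√2)² - (-264)*√(-32)) = 2787913 + √(241 + (-44*I*√2)² - (-264)*4*I*√2) = 2787913 + √(241 + (-44*I*√2)² - (-1056)*I*√2) = 2787913 + √(241 - 3872 + 1056*I*√2) = 2787913 + √(-3631 + 1056*I*√2)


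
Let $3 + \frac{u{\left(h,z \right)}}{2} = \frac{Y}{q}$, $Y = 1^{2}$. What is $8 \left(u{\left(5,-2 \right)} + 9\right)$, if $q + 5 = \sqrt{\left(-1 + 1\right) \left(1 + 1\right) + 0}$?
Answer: $\frac{104}{5} \approx 20.8$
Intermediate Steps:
$Y = 1$
$q = -5$ ($q = -5 + \sqrt{\left(-1 + 1\right) \left(1 + 1\right) + 0} = -5 + \sqrt{0 \cdot 2 + 0} = -5 + \sqrt{0 + 0} = -5 + \sqrt{0} = -5 + 0 = -5$)
$u{\left(h,z \right)} = - \frac{32}{5}$ ($u{\left(h,z \right)} = -6 + 2 \cdot 1 \frac{1}{-5} = -6 + 2 \cdot 1 \left(- \frac{1}{5}\right) = -6 + 2 \left(- \frac{1}{5}\right) = -6 - \frac{2}{5} = - \frac{32}{5}$)
$8 \left(u{\left(5,-2 \right)} + 9\right) = 8 \left(- \frac{32}{5} + 9\right) = 8 \cdot \frac{13}{5} = \frac{104}{5}$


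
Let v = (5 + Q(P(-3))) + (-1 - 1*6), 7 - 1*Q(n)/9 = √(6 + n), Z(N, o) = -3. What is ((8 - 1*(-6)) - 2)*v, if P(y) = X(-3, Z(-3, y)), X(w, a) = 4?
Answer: 732 - 108*√10 ≈ 390.47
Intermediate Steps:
P(y) = 4
Q(n) = 63 - 9*√(6 + n)
v = 61 - 9*√10 (v = (5 + (63 - 9*√(6 + 4))) + (-1 - 1*6) = (5 + (63 - 9*√10)) + (-1 - 6) = (68 - 9*√10) - 7 = 61 - 9*√10 ≈ 32.539)
((8 - 1*(-6)) - 2)*v = ((8 - 1*(-6)) - 2)*(61 - 9*√10) = ((8 + 6) - 2)*(61 - 9*√10) = (14 - 2)*(61 - 9*√10) = 12*(61 - 9*√10) = 732 - 108*√10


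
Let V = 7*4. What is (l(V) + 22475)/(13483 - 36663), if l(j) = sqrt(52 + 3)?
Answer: -4495/4636 - sqrt(55)/23180 ≈ -0.96991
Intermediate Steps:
V = 28
l(j) = sqrt(55)
(l(V) + 22475)/(13483 - 36663) = (sqrt(55) + 22475)/(13483 - 36663) = (22475 + sqrt(55))/(-23180) = (22475 + sqrt(55))*(-1/23180) = -4495/4636 - sqrt(55)/23180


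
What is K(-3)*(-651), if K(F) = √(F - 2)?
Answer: -651*I*√5 ≈ -1455.7*I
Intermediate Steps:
K(F) = √(-2 + F)
K(-3)*(-651) = √(-2 - 3)*(-651) = √(-5)*(-651) = (I*√5)*(-651) = -651*I*√5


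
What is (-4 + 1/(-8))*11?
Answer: -363/8 ≈ -45.375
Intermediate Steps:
(-4 + 1/(-8))*11 = (-4 - 1/8)*11 = -33/8*11 = -363/8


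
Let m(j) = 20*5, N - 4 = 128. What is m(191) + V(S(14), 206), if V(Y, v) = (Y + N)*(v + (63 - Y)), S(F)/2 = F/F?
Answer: 35878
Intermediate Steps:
N = 132 (N = 4 + 128 = 132)
m(j) = 100
S(F) = 2 (S(F) = 2*(F/F) = 2*1 = 2)
V(Y, v) = (132 + Y)*(63 + v - Y) (V(Y, v) = (Y + 132)*(v + (63 - Y)) = (132 + Y)*(63 + v - Y))
m(191) + V(S(14), 206) = 100 + (8316 - 1*2² - 69*2 + 132*206 + 2*206) = 100 + (8316 - 1*4 - 138 + 27192 + 412) = 100 + (8316 - 4 - 138 + 27192 + 412) = 100 + 35778 = 35878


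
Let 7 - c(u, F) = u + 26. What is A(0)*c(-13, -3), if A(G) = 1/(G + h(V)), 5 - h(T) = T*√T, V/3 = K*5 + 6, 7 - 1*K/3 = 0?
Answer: 15/18463006 + 2997*√37/18463006 ≈ 0.00098819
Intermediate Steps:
K = 21 (K = 21 - 3*0 = 21 + 0 = 21)
c(u, F) = -19 - u (c(u, F) = 7 - (u + 26) = 7 - (26 + u) = 7 + (-26 - u) = -19 - u)
V = 333 (V = 3*(21*5 + 6) = 3*(105 + 6) = 3*111 = 333)
h(T) = 5 - T^(3/2) (h(T) = 5 - T*√T = 5 - T^(3/2))
A(G) = 1/(5 + G - 999*√37) (A(G) = 1/(G + (5 - 333^(3/2))) = 1/(G + (5 - 999*√37)) = 1/(5 + G - 999*√37))
A(0)*c(-13, -3) = (-19 - 1*(-13))/(5 + 0 - 999*√37) = (-19 + 13)/(5 - 999*√37) = -6/(5 - 999*√37)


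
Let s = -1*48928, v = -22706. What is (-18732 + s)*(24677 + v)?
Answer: -133357860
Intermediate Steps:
s = -48928
(-18732 + s)*(24677 + v) = (-18732 - 48928)*(24677 - 22706) = -67660*1971 = -133357860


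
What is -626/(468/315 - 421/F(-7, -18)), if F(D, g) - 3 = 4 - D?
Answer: 43820/2001 ≈ 21.899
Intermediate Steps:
F(D, g) = 7 - D (F(D, g) = 3 + (4 - D) = 7 - D)
-626/(468/315 - 421/F(-7, -18)) = -626/(468/315 - 421/(7 - 1*(-7))) = -626/(468*(1/315) - 421/(7 + 7)) = -626/(52/35 - 421/14) = -626/(-2001/70) = -626*(-70/2001) = 43820/2001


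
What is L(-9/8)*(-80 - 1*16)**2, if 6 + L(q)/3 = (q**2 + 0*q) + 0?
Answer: -130896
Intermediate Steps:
L(q) = -18 + 3*q**2 (L(q) = -18 + 3*((q**2 + 0*q) + 0) = -18 + 3*((q**2 + 0) + 0) = -18 + 3*(q**2 + 0) = -18 + 3*q**2)
L(-9/8)*(-80 - 1*16)**2 = (-18 + 3*(-9/8)**2)*(-80 - 1*16)**2 = (-18 + 3*(-9*1/8)**2)*(-80 - 16)**2 = (-18 + 3*(-9/8)**2)*(-96)**2 = (-18 + 3*(81/64))*9216 = (-18 + 243/64)*9216 = -909/64*9216 = -130896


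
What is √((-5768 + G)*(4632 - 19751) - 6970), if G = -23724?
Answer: √445882578 ≈ 21116.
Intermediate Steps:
√((-5768 + G)*(4632 - 19751) - 6970) = √((-5768 - 23724)*(4632 - 19751) - 6970) = √(-29492*(-15119) - 6970) = √(445889548 - 6970) = √445882578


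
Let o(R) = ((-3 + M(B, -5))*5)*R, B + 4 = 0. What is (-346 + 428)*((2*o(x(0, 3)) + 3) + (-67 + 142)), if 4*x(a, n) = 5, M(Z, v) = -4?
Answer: -779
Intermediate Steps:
B = -4 (B = -4 + 0 = -4)
x(a, n) = 5/4 (x(a, n) = (¼)*5 = 5/4)
o(R) = -35*R (o(R) = ((-3 - 4)*5)*R = (-7*5)*R = -35*R)
(-346 + 428)*((2*o(x(0, 3)) + 3) + (-67 + 142)) = (-346 + 428)*((2*(-35*5/4) + 3) + (-67 + 142)) = 82*((2*(-175/4) + 3) + 75) = 82*((-175/2 + 3) + 75) = 82*(-169/2 + 75) = 82*(-19/2) = -779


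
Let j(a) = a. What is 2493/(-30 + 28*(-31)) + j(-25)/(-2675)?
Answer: -265853/96086 ≈ -2.7668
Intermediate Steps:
2493/(-30 + 28*(-31)) + j(-25)/(-2675) = 2493/(-30 + 28*(-31)) - 25/(-2675) = 2493/(-30 - 868) - 25*(-1/2675) = 2493/(-898) + 1/107 = 2493*(-1/898) + 1/107 = -2493/898 + 1/107 = -265853/96086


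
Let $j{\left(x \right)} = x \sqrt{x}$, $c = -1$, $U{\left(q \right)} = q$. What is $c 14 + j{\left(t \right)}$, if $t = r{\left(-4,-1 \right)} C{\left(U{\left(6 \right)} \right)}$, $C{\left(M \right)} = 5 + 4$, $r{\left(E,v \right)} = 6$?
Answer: $-14 + 162 \sqrt{6} \approx 382.82$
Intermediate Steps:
$C{\left(M \right)} = 9$
$t = 54$ ($t = 6 \cdot 9 = 54$)
$j{\left(x \right)} = x^{\frac{3}{2}}$
$c 14 + j{\left(t \right)} = \left(-1\right) 14 + 54^{\frac{3}{2}} = -14 + 162 \sqrt{6}$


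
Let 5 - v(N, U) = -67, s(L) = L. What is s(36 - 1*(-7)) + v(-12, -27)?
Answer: 115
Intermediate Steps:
v(N, U) = 72 (v(N, U) = 5 - 1*(-67) = 5 + 67 = 72)
s(36 - 1*(-7)) + v(-12, -27) = (36 - 1*(-7)) + 72 = (36 + 7) + 72 = 43 + 72 = 115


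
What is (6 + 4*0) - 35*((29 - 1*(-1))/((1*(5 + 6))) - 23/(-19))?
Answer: -27551/209 ≈ -131.82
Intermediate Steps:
(6 + 4*0) - 35*((29 - 1*(-1))/((1*(5 + 6))) - 23/(-19)) = (6 + 0) - 35*((29 + 1)/((1*11)) - 23*(-1/19)) = 6 - 35*(30/11 + 23/19) = 6 - 35*823/209 = 6 - 28805/209 = -27551/209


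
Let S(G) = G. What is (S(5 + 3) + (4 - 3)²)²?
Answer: 81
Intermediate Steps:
(S(5 + 3) + (4 - 3)²)² = ((5 + 3) + (4 - 3)²)² = (8 + 1²)² = (8 + 1)² = 9² = 81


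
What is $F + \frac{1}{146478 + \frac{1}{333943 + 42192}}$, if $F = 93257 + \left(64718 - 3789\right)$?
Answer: $\frac{8494955153620901}{55095502531} \approx 1.5419 \cdot 10^{5}$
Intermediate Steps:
$F = 154186$ ($F = 93257 + \left(64718 - 3789\right) = 93257 + 60929 = 154186$)
$F + \frac{1}{146478 + \frac{1}{333943 + 42192}} = 154186 + \frac{1}{146478 + \frac{1}{333943 + 42192}} = 154186 + \frac{1}{146478 + \frac{1}{376135}} = 154186 + \frac{1}{\frac{55095502531}{376135}} = 154186 + \frac{376135}{55095502531} = \frac{8494955153620901}{55095502531}$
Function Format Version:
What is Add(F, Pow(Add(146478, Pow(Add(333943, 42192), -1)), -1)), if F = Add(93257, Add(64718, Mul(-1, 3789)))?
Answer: Rational(8494955153620901, 55095502531) ≈ 1.5419e+5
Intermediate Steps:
F = 154186 (F = Add(93257, Add(64718, -3789)) = Add(93257, 60929) = 154186)
Add(F, Pow(Add(146478, Pow(Add(333943, 42192), -1)), -1)) = Add(154186, Pow(Add(146478, Pow(Add(333943, 42192), -1)), -1)) = Add(154186, Pow(Add(146478, Pow(376135, -1)), -1)) = Add(154186, Pow(Add(146478, Rational(1, 376135)), -1)) = Add(154186, Pow(Rational(55095502531, 376135), -1)) = Add(154186, Rational(376135, 55095502531)) = Rational(8494955153620901, 55095502531)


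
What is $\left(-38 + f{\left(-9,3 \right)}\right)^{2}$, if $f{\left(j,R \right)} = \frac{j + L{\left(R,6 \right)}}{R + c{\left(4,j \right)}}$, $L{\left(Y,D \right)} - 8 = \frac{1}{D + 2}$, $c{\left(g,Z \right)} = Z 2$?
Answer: $\frac{20729809}{14400} \approx 1439.6$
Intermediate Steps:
$c{\left(g,Z \right)} = 2 Z$
$L{\left(Y,D \right)} = 8 + \frac{1}{2 + D}$ ($L{\left(Y,D \right)} = 8 + \frac{1}{D + 2} = 8 + \frac{1}{2 + D}$)
$f{\left(j,R \right)} = \frac{\frac{65}{8} + j}{R + 2 j}$ ($f{\left(j,R \right)} = \frac{j + \frac{17 + 8 \cdot 6}{2 + 6}}{R + 2 j} = \frac{j + \frac{17 + 48}{8}}{R + 2 j} = \frac{j + \frac{1}{8} \cdot 65}{R + 2 j} = \frac{j + \frac{65}{8}}{R + 2 j} = \frac{\frac{65}{8} + j}{R + 2 j}$)
$\left(-38 + f{\left(-9,3 \right)}\right)^{2} = \left(-38 + \frac{\frac{65}{8} - 9}{3 + 2 \left(-9\right)}\right)^{2} = \left(-38 + \frac{1}{3 - 18} \left(- \frac{7}{8}\right)\right)^{2} = \left(-38 + \frac{1}{-15} \left(- \frac{7}{8}\right)\right)^{2} = \left(-38 - - \frac{7}{120}\right)^{2} = \left(-38 + \frac{7}{120}\right)^{2} = \left(- \frac{4553}{120}\right)^{2} = \frac{20729809}{14400}$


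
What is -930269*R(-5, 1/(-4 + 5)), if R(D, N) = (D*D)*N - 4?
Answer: -19535649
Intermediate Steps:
R(D, N) = -4 + N*D**2 (R(D, N) = D**2*N - 4 = N*D**2 - 4 = -4 + N*D**2)
-930269*R(-5, 1/(-4 + 5)) = -930269*(-4 + (-5)**2/(-4 + 5)) = -930269*(-4 + 25/1) = -930269*(-4 + 1*25) = -930269*(-4 + 25) = -930269*21 = -19535649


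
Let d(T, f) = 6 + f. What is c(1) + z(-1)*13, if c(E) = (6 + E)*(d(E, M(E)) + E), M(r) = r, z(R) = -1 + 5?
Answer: 108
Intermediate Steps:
z(R) = 4
c(E) = (6 + E)*(6 + 2*E) (c(E) = (6 + E)*((6 + E) + E) = (6 + E)*(6 + 2*E))
c(1) + z(-1)*13 = (36 + 2*1² + 18*1) + 4*13 = (36 + 2*1 + 18) + 52 = (36 + 2 + 18) + 52 = 56 + 52 = 108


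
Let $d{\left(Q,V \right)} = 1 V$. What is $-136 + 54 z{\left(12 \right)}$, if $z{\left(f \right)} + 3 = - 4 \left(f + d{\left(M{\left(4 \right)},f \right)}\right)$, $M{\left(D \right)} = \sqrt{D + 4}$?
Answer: $-5482$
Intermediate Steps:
$M{\left(D \right)} = \sqrt{4 + D}$
$d{\left(Q,V \right)} = V$
$z{\left(f \right)} = -3 - 8 f$ ($z{\left(f \right)} = -3 - 4 \left(f + f\right) = -3 - 4 \cdot 2 f = -3 - 8 f$)
$-136 + 54 z{\left(12 \right)} = -136 + 54 \left(-3 - 96\right) = -136 + 54 \left(-99\right) = -136 - 5346 = -5482$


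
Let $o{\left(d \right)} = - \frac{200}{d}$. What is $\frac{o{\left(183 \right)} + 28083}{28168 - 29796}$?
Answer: $- \frac{5138989}{297924} \approx -17.249$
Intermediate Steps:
$\frac{o{\left(183 \right)} + 28083}{28168 - 29796} = \frac{- \frac{200}{183} + 28083}{28168 - 29796} = \frac{\left(-200\right) \frac{1}{183} + 28083}{-1628} = \left(- \frac{200}{183} + 28083\right) \left(- \frac{1}{1628}\right) = \frac{5138989}{183} \left(- \frac{1}{1628}\right) = - \frac{5138989}{297924}$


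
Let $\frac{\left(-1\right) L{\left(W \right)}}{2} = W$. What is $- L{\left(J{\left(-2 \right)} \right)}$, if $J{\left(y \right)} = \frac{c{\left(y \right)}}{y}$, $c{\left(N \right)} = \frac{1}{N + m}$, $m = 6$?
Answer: $- \frac{1}{4} \approx -0.25$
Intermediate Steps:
$c{\left(N \right)} = \frac{1}{6 + N}$ ($c{\left(N \right)} = \frac{1}{N + 6} = \frac{1}{6 + N}$)
$J{\left(y \right)} = \frac{1}{y \left(6 + y\right)}$ ($J{\left(y \right)} = \frac{1}{\left(6 + y\right) y} = \frac{1}{y \left(6 + y\right)}$)
$L{\left(W \right)} = - 2 W$
$- L{\left(J{\left(-2 \right)} \right)} = - \left(-2\right) \frac{1}{\left(-2\right) \left(6 - 2\right)} = - \left(-2\right) \left(- \frac{1}{2 \cdot 4}\right) = - \left(-2\right) \left(\left(- \frac{1}{2}\right) \frac{1}{4}\right) = - \frac{\left(-2\right) \left(-1\right)}{8} = \left(-1\right) \frac{1}{4} = - \frac{1}{4}$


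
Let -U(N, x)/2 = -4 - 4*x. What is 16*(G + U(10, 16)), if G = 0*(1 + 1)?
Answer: 2176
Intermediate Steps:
G = 0 (G = 0*2 = 0)
U(N, x) = 8 + 8*x (U(N, x) = -2*(-4 - 4*x) = 8 + 8*x)
16*(G + U(10, 16)) = 16*(0 + (8 + 8*16)) = 16*(0 + (8 + 128)) = 16*(0 + 136) = 16*136 = 2176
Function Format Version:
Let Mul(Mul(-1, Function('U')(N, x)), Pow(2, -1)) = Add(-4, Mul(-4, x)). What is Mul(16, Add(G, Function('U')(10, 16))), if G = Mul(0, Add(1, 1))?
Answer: 2176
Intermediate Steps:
G = 0 (G = Mul(0, 2) = 0)
Function('U')(N, x) = Add(8, Mul(8, x)) (Function('U')(N, x) = Mul(-2, Add(-4, Mul(-4, x))) = Add(8, Mul(8, x)))
Mul(16, Add(G, Function('U')(10, 16))) = Mul(16, Add(0, Add(8, Mul(8, 16)))) = Mul(16, Add(0, Add(8, 128))) = Mul(16, Add(0, 136)) = Mul(16, 136) = 2176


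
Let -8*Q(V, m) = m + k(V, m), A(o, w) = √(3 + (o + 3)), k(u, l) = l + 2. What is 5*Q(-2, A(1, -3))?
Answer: -5/4 - 5*√7/4 ≈ -4.5572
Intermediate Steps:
k(u, l) = 2 + l
A(o, w) = √(6 + o) (A(o, w) = √(3 + (3 + o)) = √(6 + o))
Q(V, m) = -¼ - m/4 (Q(V, m) = -(m + (2 + m))/8 = -(2 + 2*m)/8 = -¼ - m/4)
5*Q(-2, A(1, -3)) = 5*(-¼ - √(6 + 1)/4) = 5*(-¼ - √7/4) = -5/4 - 5*√7/4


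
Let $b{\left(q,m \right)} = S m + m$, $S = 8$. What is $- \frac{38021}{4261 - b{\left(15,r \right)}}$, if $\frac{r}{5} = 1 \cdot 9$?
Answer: $- \frac{38021}{3856} \approx -9.8602$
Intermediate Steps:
$r = 45$ ($r = 5 \cdot 1 \cdot 9 = 5 \cdot 9 = 45$)
$b{\left(q,m \right)} = 9 m$ ($b{\left(q,m \right)} = 8 m + m = 9 m$)
$- \frac{38021}{4261 - b{\left(15,r \right)}} = - \frac{38021}{4261 - 9 \cdot 45} = - \frac{38021}{4261 - 405} = - \frac{38021}{3856}$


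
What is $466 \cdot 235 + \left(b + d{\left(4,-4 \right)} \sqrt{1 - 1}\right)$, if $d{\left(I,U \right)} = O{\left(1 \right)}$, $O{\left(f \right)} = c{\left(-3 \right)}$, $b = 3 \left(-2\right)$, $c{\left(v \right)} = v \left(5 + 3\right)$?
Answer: $109504$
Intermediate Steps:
$c{\left(v \right)} = 8 v$ ($c{\left(v \right)} = v 8 = 8 v$)
$b = -6$
$O{\left(f \right)} = -24$ ($O{\left(f \right)} = 8 \left(-3\right) = -24$)
$d{\left(I,U \right)} = -24$
$466 \cdot 235 + \left(b + d{\left(4,-4 \right)} \sqrt{1 - 1}\right) = 466 \cdot 235 - \left(6 + 24 \sqrt{1 - 1}\right) = 109510 - \left(6 + 24 \sqrt{0}\right) = 109510 - 6 = 109504$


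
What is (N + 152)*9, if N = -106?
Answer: 414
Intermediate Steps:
(N + 152)*9 = (-106 + 152)*9 = 46*9 = 414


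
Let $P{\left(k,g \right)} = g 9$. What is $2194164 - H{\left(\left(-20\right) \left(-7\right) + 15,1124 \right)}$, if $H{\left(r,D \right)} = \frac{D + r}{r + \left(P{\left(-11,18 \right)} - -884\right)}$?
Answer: $\frac{2635189685}{1201} \approx 2.1942 \cdot 10^{6}$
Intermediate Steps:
$P{\left(k,g \right)} = 9 g$
$H{\left(r,D \right)} = \frac{D + r}{1046 + r}$ ($H{\left(r,D \right)} = \frac{D + r}{r + \left(9 \cdot 18 - -884\right)} = \frac{D + r}{r + \left(162 + 884\right)} = \frac{D + r}{r + 1046} = \frac{D + r}{1046 + r}$)
$2194164 - H{\left(\left(-20\right) \left(-7\right) + 15,1124 \right)} = 2194164 - \frac{1124 + \left(\left(-20\right) \left(-7\right) + 15\right)}{1046 + \left(\left(-20\right) \left(-7\right) + 15\right)} = 2194164 - \frac{1124 + \left(140 + 15\right)}{1046 + \left(140 + 15\right)} = 2194164 - \frac{1124 + 155}{1046 + 155} = 2194164 - \frac{1}{1201} \cdot 1279 = 2194164 - \frac{1279}{1201} = \frac{2635189685}{1201}$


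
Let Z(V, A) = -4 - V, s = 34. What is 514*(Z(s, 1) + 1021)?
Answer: 505262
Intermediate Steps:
514*(Z(s, 1) + 1021) = 514*((-4 - 1*34) + 1021) = 514*((-4 - 34) + 1021) = 514*(-38 + 1021) = 514*983 = 505262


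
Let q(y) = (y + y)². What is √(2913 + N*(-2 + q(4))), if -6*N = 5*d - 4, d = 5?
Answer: 2*√674 ≈ 51.923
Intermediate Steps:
N = -7/2 (N = -(5*5 - 4)/6 = -(25 - 4)/6 = -⅙*21 = -7/2 ≈ -3.5000)
q(y) = 4*y² (q(y) = (2*y)² = 4*y²)
√(2913 + N*(-2 + q(4))) = √(2913 - 7*(-2 + 4*4²)/2) = √(2913 - 7*(-2 + 4*16)/2) = √(2913 - 7*(-2 + 64)/2) = √(2913 - 7/2*62) = √(2913 - 217) = √2696 = 2*√674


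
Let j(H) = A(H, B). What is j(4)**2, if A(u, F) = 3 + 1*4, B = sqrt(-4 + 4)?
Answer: 49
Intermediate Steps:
B = 0 (B = sqrt(0) = 0)
A(u, F) = 7 (A(u, F) = 3 + 4 = 7)
j(H) = 7
j(4)**2 = 7**2 = 49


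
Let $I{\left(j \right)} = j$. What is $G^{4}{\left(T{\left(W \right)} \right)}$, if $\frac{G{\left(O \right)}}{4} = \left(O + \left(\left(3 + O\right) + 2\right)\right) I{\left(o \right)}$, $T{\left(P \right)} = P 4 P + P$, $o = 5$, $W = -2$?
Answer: $189747360000$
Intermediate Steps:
$T{\left(P \right)} = P + 4 P^{2}$ ($T{\left(P \right)} = 4 P P + P = 4 P^{2} + P = P + 4 P^{2}$)
$G{\left(O \right)} = 100 + 40 O$ ($G{\left(O \right)} = 4 \left(O + \left(\left(3 + O\right) + 2\right)\right) 5 = 4 \left(O + \left(5 + O\right)\right) 5 = 4 \left(5 + 2 O\right) 5 = 4 \left(25 + 10 O\right) = 100 + 40 O$)
$G^{4}{\left(T{\left(W \right)} \right)} = \left(100 + 40 \left(- 2 \left(1 + 4 \left(-2\right)\right)\right)\right)^{4} = \left(100 + 40 \left(- 2 \left(1 - 8\right)\right)\right)^{4} = \left(100 + 40 \left(\left(-2\right) \left(-7\right)\right)\right)^{4} = \left(100 + 40 \cdot 14\right)^{4} = \left(100 + 560\right)^{4} = 660^{4} = 189747360000$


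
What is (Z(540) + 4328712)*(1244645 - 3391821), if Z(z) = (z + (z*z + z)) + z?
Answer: -9924101464032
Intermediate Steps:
Z(z) = z² + 3*z (Z(z) = (z + (z² + z)) + z = (z + (z + z²)) + z = (z² + 2*z) + z = z² + 3*z)
(Z(540) + 4328712)*(1244645 - 3391821) = (540*(3 + 540) + 4328712)*(1244645 - 3391821) = (540*543 + 4328712)*(-2147176) = (293220 + 4328712)*(-2147176) = 4621932*(-2147176) = -9924101464032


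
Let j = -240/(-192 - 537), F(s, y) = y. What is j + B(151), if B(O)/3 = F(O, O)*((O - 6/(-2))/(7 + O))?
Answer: 8482403/19197 ≈ 441.86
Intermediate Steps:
B(O) = 3*O*(3 + O)/(7 + O) (B(O) = 3*(O*((O - 6/(-2))/(7 + O))) = 3*(O*((O - 6*(-½))/(7 + O))) = 3*(O*((O + 3)/(7 + O))) = 3*(O*((3 + O)/(7 + O))) = 3*(O*(3 + O)/(7 + O)) = 3*O*(3 + O)/(7 + O))
j = 80/243 (j = -240/(-729) = -240*(-1/729) = 80/243 ≈ 0.32922)
j + B(151) = 80/243 + 3*151*(3 + 151)/(7 + 151) = 80/243 + 3*151*154/158 = 80/243 + 3*151*(1/158)*154 = 80/243 + 34881/79 = 8482403/19197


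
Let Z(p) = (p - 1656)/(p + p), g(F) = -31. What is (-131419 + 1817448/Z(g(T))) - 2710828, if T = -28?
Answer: -4682188913/1687 ≈ -2.7755e+6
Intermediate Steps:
Z(p) = (-1656 + p)/(2*p) (Z(p) = (-1656 + p)/((2*p)) = (-1656 + p)*(1/(2*p)) = (-1656 + p)/(2*p))
(-131419 + 1817448/Z(g(T))) - 2710828 = (-131419 + 1817448/(((½)*(-1656 - 31)/(-31)))) - 2710828 = (-131419 + 1817448/(((½)*(-1/31)*(-1687)))) - 2710828 = (-131419 + 1817448/(1687/62)) - 2710828 = (-131419 + 1817448*(62/1687)) - 2710828 = (-131419 + 112681776/1687) - 2710828 = -109022077/1687 - 2710828 = -4682188913/1687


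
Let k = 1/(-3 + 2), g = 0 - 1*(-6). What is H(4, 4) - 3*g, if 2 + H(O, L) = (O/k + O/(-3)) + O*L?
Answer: -28/3 ≈ -9.3333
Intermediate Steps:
g = 6 (g = 0 + 6 = 6)
k = -1 (k = 1/(-1) = -1)
H(O, L) = -2 - 4*O/3 + L*O (H(O, L) = -2 + ((O/(-1) + O/(-3)) + O*L) = -2 + ((O*(-1) + O*(-⅓)) + L*O) = -2 + ((-O - O/3) + L*O) = -2 + (-4*O/3 + L*O) = -2 - 4*O/3 + L*O)
H(4, 4) - 3*g = (-2 - 4/3*4 + 4*4) - 3*6 = (-2 - 16/3 + 16) - 18 = 26/3 - 18 = -28/3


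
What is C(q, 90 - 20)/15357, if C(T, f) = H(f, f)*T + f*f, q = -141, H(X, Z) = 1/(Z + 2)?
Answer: 117553/368568 ≈ 0.31895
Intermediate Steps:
H(X, Z) = 1/(2 + Z)
C(T, f) = f² + T/(2 + f) (C(T, f) = T/(2 + f) + f*f = T/(2 + f) + f² = f² + T/(2 + f))
C(q, 90 - 20)/15357 = ((-141 + (90 - 20)²*(2 + (90 - 20)))/(2 + (90 - 20)))/15357 = ((-141 + 70²*(2 + 70))/(2 + 70))*(1/15357) = ((-141 + 4900*72)/72)*(1/15357) = ((-141 + 352800)/72)*(1/15357) = ((1/72)*352659)*(1/15357) = (117553/24)*(1/15357) = 117553/368568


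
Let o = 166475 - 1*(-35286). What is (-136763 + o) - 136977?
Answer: -71979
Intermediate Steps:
o = 201761 (o = 166475 + 35286 = 201761)
(-136763 + o) - 136977 = (-136763 + 201761) - 136977 = 64998 - 136977 = -71979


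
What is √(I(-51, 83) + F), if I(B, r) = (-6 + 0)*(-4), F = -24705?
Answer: I*√24681 ≈ 157.1*I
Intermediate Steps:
I(B, r) = 24 (I(B, r) = -6*(-4) = 24)
√(I(-51, 83) + F) = √(24 - 24705) = √(-24681) = I*√24681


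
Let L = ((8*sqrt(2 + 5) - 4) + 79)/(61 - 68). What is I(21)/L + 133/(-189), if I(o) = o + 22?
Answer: -707888/139779 + 2408*sqrt(7)/5177 ≈ -3.8337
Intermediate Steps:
I(o) = 22 + o
L = -75/7 - 8*sqrt(7)/7 (L = ((8*sqrt(7) - 4) + 79)/(-7) = ((-4 + 8*sqrt(7)) + 79)*(-1/7) = (75 + 8*sqrt(7))*(-1/7) = -75/7 - 8*sqrt(7)/7 ≈ -13.738)
I(21)/L + 133/(-189) = (22 + 21)/(-75/7 - 8*sqrt(7)/7) + 133/(-189) = 43/(-75/7 - 8*sqrt(7)/7) + 133*(-1/189) = 43/(-75/7 - 8*sqrt(7)/7) - 19/27 = -19/27 + 43/(-75/7 - 8*sqrt(7)/7)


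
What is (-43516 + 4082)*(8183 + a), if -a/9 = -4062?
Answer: -1764316594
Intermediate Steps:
a = 36558 (a = -9*(-4062) = 36558)
(-43516 + 4082)*(8183 + a) = (-43516 + 4082)*(8183 + 36558) = -39434*44741 = -1764316594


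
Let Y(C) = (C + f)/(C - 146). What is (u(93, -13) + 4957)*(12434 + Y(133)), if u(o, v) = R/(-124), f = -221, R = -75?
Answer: 49711192695/806 ≈ 6.1676e+7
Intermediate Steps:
Y(C) = (-221 + C)/(-146 + C) (Y(C) = (C - 221)/(C - 146) = (-221 + C)/(-146 + C))
u(o, v) = 75/124 (u(o, v) = -75/(-124) = -75*(-1/124) = 75/124)
(u(93, -13) + 4957)*(12434 + Y(133)) = (75/124 + 4957)*(12434 + (-221 + 133)/(-146 + 133)) = 614743*(12434 - 88/(-13))/124 = 614743*(12434 - 1/13*(-88))/124 = 614743*(12434 + 88/13)/124 = (614743/124)*(161730/13) = 49711192695/806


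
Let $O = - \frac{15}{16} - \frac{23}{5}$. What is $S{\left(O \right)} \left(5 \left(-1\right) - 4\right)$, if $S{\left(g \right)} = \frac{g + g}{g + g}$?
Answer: $-9$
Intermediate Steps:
$O = - \frac{443}{80}$ ($O = \left(-15\right) \frac{1}{16} - \frac{23}{5} = - \frac{15}{16} - \frac{23}{5} = - \frac{443}{80} \approx -5.5375$)
$S{\left(g \right)} = 1$ ($S{\left(g \right)} = \frac{2 g}{2 g} = 2 g \frac{1}{2 g} = 1$)
$S{\left(O \right)} \left(5 \left(-1\right) - 4\right) = 1 \left(5 \left(-1\right) - 4\right) = 1 \left(-5 - 4\right) = 1 \left(-9\right) = -9$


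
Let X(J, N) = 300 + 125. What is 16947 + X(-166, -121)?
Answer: 17372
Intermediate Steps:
X(J, N) = 425
16947 + X(-166, -121) = 16947 + 425 = 17372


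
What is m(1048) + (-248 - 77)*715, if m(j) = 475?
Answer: -231900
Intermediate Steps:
m(1048) + (-248 - 77)*715 = 475 + (-248 - 77)*715 = 475 - 325*715 = 475 - 232375 = -231900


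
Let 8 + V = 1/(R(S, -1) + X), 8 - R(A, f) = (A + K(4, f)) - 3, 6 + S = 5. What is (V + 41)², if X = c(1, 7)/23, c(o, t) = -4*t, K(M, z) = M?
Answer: 26739241/24336 ≈ 1098.8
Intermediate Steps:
S = -1 (S = -6 + 5 = -1)
R(A, f) = 7 - A (R(A, f) = 8 - ((A + 4) - 3) = 8 - ((4 + A) - 3) = 8 - (1 + A) = 8 + (-1 - A) = 7 - A)
X = -28/23 (X = -4*7/23 = -28*1/23 = -28/23 ≈ -1.2174)
V = -1225/156 (V = -8 + 1/((7 - 1*(-1)) - 28/23) = -8 + 1/((7 + 1) - 28/23) = -8 + 1/(8 - 28/23) = -8 + 1/(156/23) = -8 + 23/156 = -1225/156 ≈ -7.8526)
(V + 41)² = (-1225/156 + 41)² = (5171/156)² = 26739241/24336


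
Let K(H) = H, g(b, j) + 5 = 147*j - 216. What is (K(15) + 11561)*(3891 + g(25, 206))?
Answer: 393028352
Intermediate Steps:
g(b, j) = -221 + 147*j (g(b, j) = -5 + (147*j - 216) = -5 + (-216 + 147*j) = -221 + 147*j)
(K(15) + 11561)*(3891 + g(25, 206)) = (15 + 11561)*(3891 + (-221 + 147*206)) = 11576*(3891 + (-221 + 30282)) = 11576*(3891 + 30061) = 11576*33952 = 393028352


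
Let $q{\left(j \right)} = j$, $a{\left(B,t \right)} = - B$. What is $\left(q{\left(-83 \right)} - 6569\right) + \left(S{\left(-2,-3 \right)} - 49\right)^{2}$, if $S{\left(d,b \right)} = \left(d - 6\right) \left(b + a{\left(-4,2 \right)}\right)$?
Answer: $-3403$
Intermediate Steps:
$S{\left(d,b \right)} = \left(-6 + d\right) \left(4 + b\right)$ ($S{\left(d,b \right)} = \left(d - 6\right) \left(b - -4\right) = \left(-6 + d\right) \left(b + 4\right) = \left(-6 + d\right) \left(4 + b\right)$)
$\left(q{\left(-83 \right)} - 6569\right) + \left(S{\left(-2,-3 \right)} - 49\right)^{2} = \left(-83 - 6569\right) + \left(\left(-24 - -18 + 4 \left(-2\right) - -6\right) - 49\right)^{2} = -6652 + \left(\left(-24 + 18 - 8 + 6\right) - 49\right)^{2} = -6652 + \left(-8 - 49\right)^{2} = -6652 + \left(-57\right)^{2} = -6652 + 3249 = -3403$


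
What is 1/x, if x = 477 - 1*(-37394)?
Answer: 1/37871 ≈ 2.6405e-5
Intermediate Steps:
x = 37871 (x = 477 + 37394 = 37871)
1/x = 1/37871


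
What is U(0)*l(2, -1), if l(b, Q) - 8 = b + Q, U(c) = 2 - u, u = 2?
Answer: 0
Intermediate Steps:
U(c) = 0 (U(c) = 2 - 1*2 = 2 - 2 = 0)
l(b, Q) = 8 + Q + b (l(b, Q) = 8 + (b + Q) = 8 + (Q + b) = 8 + Q + b)
U(0)*l(2, -1) = 0*(8 - 1 + 2) = 0*9 = 0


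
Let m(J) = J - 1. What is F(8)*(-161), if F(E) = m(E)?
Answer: -1127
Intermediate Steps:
m(J) = -1 + J
F(E) = -1 + E
F(8)*(-161) = (-1 + 8)*(-161) = 7*(-161) = -1127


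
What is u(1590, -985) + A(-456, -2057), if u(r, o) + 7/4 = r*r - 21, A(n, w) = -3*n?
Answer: 10117781/4 ≈ 2.5294e+6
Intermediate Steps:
u(r, o) = -91/4 + r² (u(r, o) = -7/4 + (r*r - 21) = -7/4 + (r² - 21) = -7/4 + (-21 + r²) = -91/4 + r²)
u(1590, -985) + A(-456, -2057) = (-91/4 + 1590²) - 3*(-456) = (-91/4 + 2528100) + 1368 = 10112309/4 + 1368 = 10117781/4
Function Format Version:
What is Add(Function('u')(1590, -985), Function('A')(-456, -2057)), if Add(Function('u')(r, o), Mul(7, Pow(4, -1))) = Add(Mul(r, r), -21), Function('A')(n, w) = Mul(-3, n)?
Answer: Rational(10117781, 4) ≈ 2.5294e+6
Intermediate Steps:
Function('u')(r, o) = Add(Rational(-91, 4), Pow(r, 2)) (Function('u')(r, o) = Add(Rational(-7, 4), Add(Mul(r, r), -21)) = Add(Rational(-7, 4), Add(Pow(r, 2), -21)) = Add(Rational(-7, 4), Add(-21, Pow(r, 2))) = Add(Rational(-91, 4), Pow(r, 2)))
Add(Function('u')(1590, -985), Function('A')(-456, -2057)) = Add(Add(Rational(-91, 4), Pow(1590, 2)), Mul(-3, -456)) = Add(Add(Rational(-91, 4), 2528100), 1368) = Add(Rational(10112309, 4), 1368) = Rational(10117781, 4)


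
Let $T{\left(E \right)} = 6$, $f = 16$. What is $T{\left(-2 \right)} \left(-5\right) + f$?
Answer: $-14$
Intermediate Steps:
$T{\left(-2 \right)} \left(-5\right) + f = 6 \left(-5\right) + 16 = -30 + 16 = -14$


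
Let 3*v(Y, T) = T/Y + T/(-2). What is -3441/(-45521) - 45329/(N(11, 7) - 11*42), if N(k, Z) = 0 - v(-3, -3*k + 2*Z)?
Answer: 37170527613/382877131 ≈ 97.082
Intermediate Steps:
v(Y, T) = -T/6 + T/(3*Y) (v(Y, T) = (T/Y + T/(-2))/3 = (T/Y + T*(-½))/3 = (T/Y - T/2)/3 = (-T/2 + T/Y)/3 = -T/6 + T/(3*Y))
N(k, Z) = -5*k/6 + 5*Z/9 (N(k, Z) = 0 - (-3*k + 2*Z)*(2 - 1*(-3))/(6*(-3)) = 0 - (-3*k + 2*Z)*(-1)*(2 + 3)/(6*3) = 0 - (-3*k + 2*Z)*(-1)*5/(6*3) = 0 - (-5*Z/9 + 5*k/6) = 0 + (-5*k/6 + 5*Z/9) = -5*k/6 + 5*Z/9)
-3441/(-45521) - 45329/(N(11, 7) - 11*42) = -3441/(-45521) - 45329/((-⅚*11 + (5/9)*7) - 11*42) = -3441*(-1/45521) - 45329/((-55/6 + 35/9) - 462) = 3441/45521 - 45329/(-95/18 - 462) = 3441/45521 - 45329/(-8411/18) = 3441/45521 - 45329*(-18/8411) = 3441/45521 + 815922/8411 = 37170527613/382877131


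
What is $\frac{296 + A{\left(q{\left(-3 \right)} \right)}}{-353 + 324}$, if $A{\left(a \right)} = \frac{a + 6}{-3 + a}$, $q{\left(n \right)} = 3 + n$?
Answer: $- \frac{294}{29} \approx -10.138$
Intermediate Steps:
$A{\left(a \right)} = \frac{6 + a}{-3 + a}$
$\frac{296 + A{\left(q{\left(-3 \right)} \right)}}{-353 + 324} = \frac{296 + \frac{6 + \left(3 - 3\right)}{-3 + \left(3 - 3\right)}}{-353 + 324} = \frac{296 + \frac{6 + 0}{-3 + 0}}{-29} = \left(296 + \frac{1}{-3} \cdot 6\right) \left(- \frac{1}{29}\right) = \left(296 - 2\right) \left(- \frac{1}{29}\right) = 294 \left(- \frac{1}{29}\right) = - \frac{294}{29}$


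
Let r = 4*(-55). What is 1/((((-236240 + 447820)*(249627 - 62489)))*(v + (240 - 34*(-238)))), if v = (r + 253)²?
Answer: 1/373021273394840 ≈ 2.6808e-15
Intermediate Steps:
r = -220
v = 1089 (v = (-220 + 253)² = 33² = 1089)
1/((((-236240 + 447820)*(249627 - 62489)))*(v + (240 - 34*(-238)))) = 1/((((-236240 + 447820)*(249627 - 62489)))*(1089 + (240 - 34*(-238)))) = 1/(((211580*187138))*(1089 + (240 + 8092))) = 1/(39594658040*(1089 + 8332)) = (1/39594658040)/9421 = (1/39594658040)*(1/9421) = 1/373021273394840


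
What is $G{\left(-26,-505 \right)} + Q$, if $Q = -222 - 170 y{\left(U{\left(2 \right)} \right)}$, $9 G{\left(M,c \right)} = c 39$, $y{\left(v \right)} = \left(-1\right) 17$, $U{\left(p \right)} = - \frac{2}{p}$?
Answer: $\frac{1439}{3} \approx 479.67$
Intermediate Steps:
$y{\left(v \right)} = -17$
$G{\left(M,c \right)} = \frac{13 c}{3}$ ($G{\left(M,c \right)} = \frac{c 39}{9} = \frac{39 c}{9} = \frac{13 c}{3}$)
$Q = 2668$ ($Q = -222 - -2890 = -222 + 2890 = 2668$)
$G{\left(-26,-505 \right)} + Q = \frac{13}{3} \left(-505\right) + 2668 = - \frac{6565}{3} + 2668 = \frac{1439}{3}$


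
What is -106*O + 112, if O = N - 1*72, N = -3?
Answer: 8062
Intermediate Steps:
O = -75 (O = -3 - 1*72 = -3 - 72 = -75)
-106*O + 112 = -106*(-75) + 112 = 7950 + 112 = 8062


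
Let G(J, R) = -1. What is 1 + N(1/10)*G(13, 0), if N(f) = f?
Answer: 9/10 ≈ 0.90000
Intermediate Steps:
1 + N(1/10)*G(13, 0) = 1 - 1/10 = 1 + (⅒)*(-1) = 1 - ⅒ = 9/10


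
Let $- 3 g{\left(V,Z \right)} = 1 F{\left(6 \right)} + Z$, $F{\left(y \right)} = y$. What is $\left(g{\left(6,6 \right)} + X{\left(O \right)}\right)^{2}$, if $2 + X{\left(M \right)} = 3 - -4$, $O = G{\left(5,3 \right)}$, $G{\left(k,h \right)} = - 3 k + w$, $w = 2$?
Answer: $1$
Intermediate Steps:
$G{\left(k,h \right)} = 2 - 3 k$ ($G{\left(k,h \right)} = - 3 k + 2 = 2 - 3 k$)
$O = -13$ ($O = 2 - 15 = -13$)
$g{\left(V,Z \right)} = -2 - \frac{Z}{3}$ ($g{\left(V,Z \right)} = - \frac{1 \cdot 6 + Z}{3} = - \frac{6 + Z}{3} = -2 - \frac{Z}{3}$)
$X{\left(M \right)} = 5$ ($X{\left(M \right)} = -2 + \left(3 - -4\right) = -2 + \left(3 + 4\right) = -2 + 7 = 5$)
$\left(g{\left(6,6 \right)} + X{\left(O \right)}\right)^{2} = \left(\left(-2 - 2\right) + 5\right)^{2} = \left(-4 + 5\right)^{2} = 1^{2} = 1$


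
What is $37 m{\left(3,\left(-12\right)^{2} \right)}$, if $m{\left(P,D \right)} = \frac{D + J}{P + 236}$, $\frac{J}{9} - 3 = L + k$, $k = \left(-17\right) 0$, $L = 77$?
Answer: $\frac{31968}{239} \approx 133.76$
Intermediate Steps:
$k = 0$
$J = 720$ ($J = 27 + 9 \left(77 + 0\right) = 27 + 9 \cdot 77 = 27 + 693 = 720$)
$m{\left(P,D \right)} = \frac{720 + D}{236 + P}$ ($m{\left(P,D \right)} = \frac{D + 720}{P + 236} = \frac{720 + D}{236 + P}$)
$37 m{\left(3,\left(-12\right)^{2} \right)} = 37 \frac{720 + \left(-12\right)^{2}}{236 + 3} = 37 \frac{720 + 144}{239} = 37 \cdot \frac{1}{239} \cdot 864 = 37 \cdot \frac{864}{239} = \frac{31968}{239}$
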